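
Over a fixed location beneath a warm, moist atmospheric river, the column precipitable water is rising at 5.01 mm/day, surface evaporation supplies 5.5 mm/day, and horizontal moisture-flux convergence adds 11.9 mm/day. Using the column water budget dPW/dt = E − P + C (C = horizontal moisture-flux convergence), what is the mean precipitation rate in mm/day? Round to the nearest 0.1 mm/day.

dPW/dt = +5.01 mm/day.
P = E + C − dPW/dt = 5.5 + (11.9) − (+5.01) = 12.4 mm/day.

P ≈ 12.4 mm/day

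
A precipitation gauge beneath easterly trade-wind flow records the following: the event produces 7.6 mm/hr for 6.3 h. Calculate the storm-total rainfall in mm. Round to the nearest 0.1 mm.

total ≈ 47.9 mm

Total = Σ Rᵢ Δtᵢ = 7.6 × 6.3
      = 47.88 = 47.9 mm.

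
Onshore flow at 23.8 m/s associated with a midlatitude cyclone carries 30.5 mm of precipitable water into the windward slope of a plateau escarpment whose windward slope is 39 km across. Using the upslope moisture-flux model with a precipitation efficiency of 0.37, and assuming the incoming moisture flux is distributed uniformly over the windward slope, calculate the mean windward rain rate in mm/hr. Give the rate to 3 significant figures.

R ≈ 24.8 mm/hr

Incoming column moisture flux per unit ridge length: F = V × PW = 23.8 × 30.5 = 725.9 mm·m/s.
Spread over the 39 km slope with efficiency ε = 0.37: R = ε·F/W = 0.37 × 725.9 / 39000 m = 6.887e-03 mm/s.
R = 6.887e-03 × 3600 = 24.8 mm/hr.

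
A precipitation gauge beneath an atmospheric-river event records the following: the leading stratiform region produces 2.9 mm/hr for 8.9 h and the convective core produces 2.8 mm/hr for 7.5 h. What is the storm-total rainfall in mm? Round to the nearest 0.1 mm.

Total = Σ Rᵢ Δtᵢ = 2.9 × 8.9 + 2.8 × 7.5
      = 25.81 + 21 = 46.8 mm.

total ≈ 46.8 mm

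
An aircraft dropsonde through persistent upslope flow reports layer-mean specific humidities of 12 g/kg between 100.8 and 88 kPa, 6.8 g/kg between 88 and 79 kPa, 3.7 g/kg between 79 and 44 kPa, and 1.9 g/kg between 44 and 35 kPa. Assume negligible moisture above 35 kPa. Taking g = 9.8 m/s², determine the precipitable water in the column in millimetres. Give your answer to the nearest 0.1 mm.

Precipitable water is the column-integrated vapour mass per unit area: PW = (1/g) Σ q̄ Δp, with q in kg/kg and Δp in Pa (1 kg/m² of water = 1 mm).
Layer 100.8–88 kPa: Δp = 128 hPa = 12800 Pa, q̄ = 0.012 kg/kg → 0.012 × 12800 / 9.8 = 15.67 mm
Layer 88–79 kPa: Δp = 90 hPa = 9000 Pa, q̄ = 0.0068 kg/kg → 0.0068 × 9000 / 9.8 = 6.24 mm
Layer 79–44 kPa: Δp = 350 hPa = 35000 Pa, q̄ = 0.0037 kg/kg → 0.0037 × 35000 / 9.8 = 13.21 mm
Layer 44–35 kPa: Δp = 90 hPa = 9000 Pa, q̄ = 0.0019 kg/kg → 0.0019 × 9000 / 9.8 = 1.74 mm
PW = 15.67 + 6.24 + 13.21 + 1.74 = 36.86 ≈ 36.9 mm.

PW ≈ 36.9 mm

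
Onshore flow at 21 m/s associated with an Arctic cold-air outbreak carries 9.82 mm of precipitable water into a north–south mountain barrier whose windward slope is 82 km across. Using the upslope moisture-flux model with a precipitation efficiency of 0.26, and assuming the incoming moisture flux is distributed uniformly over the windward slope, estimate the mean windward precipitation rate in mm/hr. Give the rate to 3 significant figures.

R ≈ 2.35 mm/hr

Incoming column moisture flux per unit ridge length: F = V × PW = 21 × 9.82 = 206.22 mm·m/s.
Spread over the 82 km slope with efficiency ε = 0.26: R = ε·F/W = 0.26 × 206.22 / 82000 m = 6.539e-04 mm/s.
R = 6.539e-04 × 3600 = 2.35 mm/hr.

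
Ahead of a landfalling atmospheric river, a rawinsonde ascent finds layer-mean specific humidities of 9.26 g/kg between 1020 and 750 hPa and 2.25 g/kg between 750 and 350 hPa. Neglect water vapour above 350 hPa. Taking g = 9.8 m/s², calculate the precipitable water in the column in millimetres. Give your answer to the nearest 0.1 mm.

PW ≈ 34.7 mm

Precipitable water is the column-integrated vapour mass per unit area: PW = (1/g) Σ q̄ Δp, with q in kg/kg and Δp in Pa (1 kg/m² of water = 1 mm).
Layer 1020–750 hPa: Δp = 270 hPa = 27000 Pa, q̄ = 0.00926 kg/kg → 0.00926 × 27000 / 9.8 = 25.51 mm
Layer 750–350 hPa: Δp = 400 hPa = 40000 Pa, q̄ = 0.00225 kg/kg → 0.00225 × 40000 / 9.8 = 9.18 mm
PW = 25.51 + 9.18 = 34.69 ≈ 34.7 mm.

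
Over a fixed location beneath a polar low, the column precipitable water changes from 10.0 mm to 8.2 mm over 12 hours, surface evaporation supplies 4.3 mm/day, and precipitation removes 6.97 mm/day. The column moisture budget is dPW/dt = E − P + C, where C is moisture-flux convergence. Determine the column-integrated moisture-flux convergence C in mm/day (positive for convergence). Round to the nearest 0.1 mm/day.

dPW/dt = (8.2 − 10.0) mm / (12/24 day) = -3.600 mm/day.
C = dPW/dt − E + P = (-3.600) − 4.3 + 6.97 = -0.9 mm/day.

C ≈ -0.9 mm/day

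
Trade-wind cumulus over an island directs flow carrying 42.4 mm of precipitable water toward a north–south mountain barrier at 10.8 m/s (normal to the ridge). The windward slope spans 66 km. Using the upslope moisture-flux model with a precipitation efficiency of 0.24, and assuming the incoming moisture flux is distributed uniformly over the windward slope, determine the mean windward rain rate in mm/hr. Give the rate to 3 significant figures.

R ≈ 5.99 mm/hr

Incoming column moisture flux per unit ridge length: F = V × PW = 10.8 × 42.4 = 457.92 mm·m/s.
Spread over the 66 km slope with efficiency ε = 0.24: R = ε·F/W = 0.24 × 457.92 / 66000 m = 1.665e-03 mm/s.
R = 1.665e-03 × 3600 = 5.99 mm/hr.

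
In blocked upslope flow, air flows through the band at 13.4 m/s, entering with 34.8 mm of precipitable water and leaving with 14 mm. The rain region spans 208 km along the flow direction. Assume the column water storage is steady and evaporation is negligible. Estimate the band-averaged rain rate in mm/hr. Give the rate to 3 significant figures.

R ≈ 4.82 mm/hr

Column moisture flux per unit crosswind length is F = V × PW.
Inflow: F_in = 13.4 × 34.8 = 466.32 mm·m/s
Outflow: F_out = 13.4 × 14 = 187.6 mm·m/s
Steady-state rate R = (F_in − F_out)/L = (466.32 − 187.6) / 208000 m = 1.340e-03 mm/s.
R = 1.340e-03 × 3600 = 4.82 mm/hr.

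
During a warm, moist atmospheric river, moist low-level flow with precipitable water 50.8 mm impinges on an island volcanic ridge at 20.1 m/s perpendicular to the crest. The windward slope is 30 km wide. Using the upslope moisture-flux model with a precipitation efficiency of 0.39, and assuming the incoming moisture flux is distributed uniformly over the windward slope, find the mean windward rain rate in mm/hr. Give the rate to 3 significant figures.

Incoming column moisture flux per unit ridge length: F = V × PW = 20.1 × 50.8 = 1021.08 mm·m/s.
Spread over the 30 km slope with efficiency ε = 0.39: R = ε·F/W = 0.39 × 1021.08 / 30000 m = 1.327e-02 mm/s.
R = 1.327e-02 × 3600 = 47.8 mm/hr.

R ≈ 47.8 mm/hr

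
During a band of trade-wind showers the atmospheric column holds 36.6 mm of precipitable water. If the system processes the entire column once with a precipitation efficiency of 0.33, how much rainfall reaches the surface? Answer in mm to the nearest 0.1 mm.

rainfall ≈ 12.1 mm

Rainfall = ε × PW = 0.33 × 36.6 = 12.1 mm.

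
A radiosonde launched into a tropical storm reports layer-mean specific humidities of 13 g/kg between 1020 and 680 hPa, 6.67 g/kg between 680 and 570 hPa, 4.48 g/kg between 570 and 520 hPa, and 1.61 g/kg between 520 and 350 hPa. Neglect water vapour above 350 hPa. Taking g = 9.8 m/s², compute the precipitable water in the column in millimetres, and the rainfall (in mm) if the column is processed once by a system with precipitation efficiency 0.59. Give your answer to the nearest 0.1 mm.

PW ≈ 57.7 mm; rainfall ≈ 34.0 mm

Precipitable water is the column-integrated vapour mass per unit area: PW = (1/g) Σ q̄ Δp, with q in kg/kg and Δp in Pa (1 kg/m² of water = 1 mm).
Layer 1020–680 hPa: Δp = 340 hPa = 34000 Pa, q̄ = 0.013 kg/kg → 0.013 × 34000 / 9.8 = 45.10 mm
Layer 680–570 hPa: Δp = 110 hPa = 11000 Pa, q̄ = 0.00667 kg/kg → 0.00667 × 11000 / 9.8 = 7.49 mm
Layer 570–520 hPa: Δp = 50 hPa = 5000 Pa, q̄ = 0.00448 kg/kg → 0.00448 × 5000 / 9.8 = 2.29 mm
Layer 520–350 hPa: Δp = 170 hPa = 17000 Pa, q̄ = 0.00161 kg/kg → 0.00161 × 17000 / 9.8 = 2.79 mm
PW = 45.10 + 7.49 + 2.29 + 2.79 = 57.67 ≈ 57.7 mm.
Rainfall = ε × PW = 0.59 × 57.7 = 34.0 mm.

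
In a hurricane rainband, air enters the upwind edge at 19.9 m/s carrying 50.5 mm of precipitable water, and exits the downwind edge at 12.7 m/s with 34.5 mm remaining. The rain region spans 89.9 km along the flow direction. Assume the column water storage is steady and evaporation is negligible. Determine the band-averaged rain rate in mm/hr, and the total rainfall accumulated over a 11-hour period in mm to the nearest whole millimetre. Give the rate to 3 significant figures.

R ≈ 22.7 mm/hr; total ≈ 250 mm

Column moisture flux per unit crosswind length is F = V × PW.
Inflow: F_in = 19.9 × 50.5 = 1004.95 mm·m/s
Outflow: F_out = 12.7 × 34.5 = 438.15 mm·m/s
Steady-state rate R = (F_in − F_out)/L = (1004.95 − 438.15) / 89900 m = 6.305e-03 mm/s.
R = 6.305e-03 × 3600 = 22.7 mm/hr.
Over 11 h: total = 22.7 × 11 = 249.7 ≈ 250 mm.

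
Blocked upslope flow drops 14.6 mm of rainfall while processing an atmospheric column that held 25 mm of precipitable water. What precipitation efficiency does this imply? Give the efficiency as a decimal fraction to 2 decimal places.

ε = rainfall / PW = 14.6 / 25 = 0.58.

ε ≈ 0.58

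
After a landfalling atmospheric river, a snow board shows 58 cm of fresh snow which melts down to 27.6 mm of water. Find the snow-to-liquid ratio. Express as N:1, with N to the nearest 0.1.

ratio ≈ 21.0

Ratio = snow depth / SWE = 580 mm / 27.6 mm = 21.0, i.e. 21.0:1.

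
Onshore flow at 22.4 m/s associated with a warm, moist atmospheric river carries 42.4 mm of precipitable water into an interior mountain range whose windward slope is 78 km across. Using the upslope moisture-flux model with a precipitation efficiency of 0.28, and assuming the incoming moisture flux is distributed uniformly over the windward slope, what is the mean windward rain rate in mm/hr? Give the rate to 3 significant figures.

R ≈ 12.3 mm/hr

Incoming column moisture flux per unit ridge length: F = V × PW = 22.4 × 42.4 = 949.76 mm·m/s.
Spread over the 78 km slope with efficiency ε = 0.28: R = ε·F/W = 0.28 × 949.76 / 78000 m = 3.409e-03 mm/s.
R = 3.409e-03 × 3600 = 12.3 mm/hr.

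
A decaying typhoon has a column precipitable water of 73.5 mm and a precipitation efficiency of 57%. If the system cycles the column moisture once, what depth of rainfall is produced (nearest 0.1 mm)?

Rainfall = ε × PW = 0.57 × 73.5 = 41.9 mm.

rainfall ≈ 41.9 mm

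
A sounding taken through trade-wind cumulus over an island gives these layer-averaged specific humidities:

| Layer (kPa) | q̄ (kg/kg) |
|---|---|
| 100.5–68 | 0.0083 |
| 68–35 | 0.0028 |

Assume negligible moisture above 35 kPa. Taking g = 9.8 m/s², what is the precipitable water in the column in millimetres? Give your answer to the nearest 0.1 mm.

Precipitable water is the column-integrated vapour mass per unit area: PW = (1/g) Σ q̄ Δp, with q in kg/kg and Δp in Pa (1 kg/m² of water = 1 mm).
Layer 100.5–68 kPa: Δp = 325 hPa = 32500 Pa, q̄ = 0.0083 kg/kg → 0.0083 × 32500 / 9.8 = 27.53 mm
Layer 68–35 kPa: Δp = 330 hPa = 33000 Pa, q̄ = 0.0028 kg/kg → 0.0028 × 33000 / 9.8 = 9.43 mm
PW = 27.53 + 9.43 = 36.96 ≈ 37.0 mm.

PW ≈ 37.0 mm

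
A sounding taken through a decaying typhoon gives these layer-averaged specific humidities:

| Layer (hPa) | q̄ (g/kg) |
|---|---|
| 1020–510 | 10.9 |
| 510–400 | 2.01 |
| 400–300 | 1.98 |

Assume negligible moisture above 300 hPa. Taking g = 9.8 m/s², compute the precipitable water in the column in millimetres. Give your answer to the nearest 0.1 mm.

Precipitable water is the column-integrated vapour mass per unit area: PW = (1/g) Σ q̄ Δp, with q in kg/kg and Δp in Pa (1 kg/m² of water = 1 mm).
Layer 1020–510 hPa: Δp = 510 hPa = 51000 Pa, q̄ = 0.0109 kg/kg → 0.0109 × 51000 / 9.8 = 56.72 mm
Layer 510–400 hPa: Δp = 110 hPa = 11000 Pa, q̄ = 0.00201 kg/kg → 0.00201 × 11000 / 9.8 = 2.26 mm
Layer 400–300 hPa: Δp = 100 hPa = 10000 Pa, q̄ = 0.00198 kg/kg → 0.00198 × 10000 / 9.8 = 2.02 mm
PW = 56.72 + 2.26 + 2.02 = 61.00 ≈ 61.0 mm.

PW ≈ 61.0 mm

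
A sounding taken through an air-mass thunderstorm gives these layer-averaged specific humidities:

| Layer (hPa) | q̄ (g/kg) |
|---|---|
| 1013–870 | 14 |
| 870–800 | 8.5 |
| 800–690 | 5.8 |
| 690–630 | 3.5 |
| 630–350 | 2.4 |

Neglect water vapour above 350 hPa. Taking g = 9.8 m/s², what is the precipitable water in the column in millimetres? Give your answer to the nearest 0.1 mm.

Precipitable water is the column-integrated vapour mass per unit area: PW = (1/g) Σ q̄ Δp, with q in kg/kg and Δp in Pa (1 kg/m² of water = 1 mm).
Layer 1013–870 hPa: Δp = 143 hPa = 14300 Pa, q̄ = 0.014 kg/kg → 0.014 × 14300 / 9.8 = 20.43 mm
Layer 870–800 hPa: Δp = 70 hPa = 7000 Pa, q̄ = 0.0085 kg/kg → 0.0085 × 7000 / 9.8 = 6.07 mm
Layer 800–690 hPa: Δp = 110 hPa = 11000 Pa, q̄ = 0.0058 kg/kg → 0.0058 × 11000 / 9.8 = 6.51 mm
Layer 690–630 hPa: Δp = 60 hPa = 6000 Pa, q̄ = 0.0035 kg/kg → 0.0035 × 6000 / 9.8 = 2.14 mm
Layer 630–350 hPa: Δp = 280 hPa = 28000 Pa, q̄ = 0.0024 kg/kg → 0.0024 × 28000 / 9.8 = 6.86 mm
PW = 20.43 + 6.07 + 6.51 + 2.14 + 6.86 = 42.01 ≈ 42.0 mm.

PW ≈ 42.0 mm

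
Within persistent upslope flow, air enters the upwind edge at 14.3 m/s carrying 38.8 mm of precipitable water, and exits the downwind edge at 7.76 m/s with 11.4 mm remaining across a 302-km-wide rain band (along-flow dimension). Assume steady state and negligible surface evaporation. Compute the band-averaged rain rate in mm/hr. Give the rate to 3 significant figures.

Column moisture flux per unit crosswind length is F = V × PW.
Inflow: F_in = 14.3 × 38.8 = 554.84 mm·m/s
Outflow: F_out = 7.76 × 11.4 = 88.464 mm·m/s
Steady-state rate R = (F_in − F_out)/L = (554.84 − 88.464) / 302000 m = 1.544e-03 mm/s.
R = 1.544e-03 × 3600 = 5.56 mm/hr.

R ≈ 5.56 mm/hr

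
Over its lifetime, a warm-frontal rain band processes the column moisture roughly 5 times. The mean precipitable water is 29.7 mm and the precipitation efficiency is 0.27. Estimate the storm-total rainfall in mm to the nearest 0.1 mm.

Each cycle deposits ε × PW = 0.27 × 29.7 = 8.019 mm.
Over 5 cycles: 5 × 8.019 = 40.1 mm.

rainfall ≈ 40.1 mm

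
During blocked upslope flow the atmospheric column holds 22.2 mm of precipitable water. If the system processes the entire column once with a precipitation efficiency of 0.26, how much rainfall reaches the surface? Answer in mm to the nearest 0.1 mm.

Rainfall = ε × PW = 0.26 × 22.2 = 5.8 mm.

rainfall ≈ 5.8 mm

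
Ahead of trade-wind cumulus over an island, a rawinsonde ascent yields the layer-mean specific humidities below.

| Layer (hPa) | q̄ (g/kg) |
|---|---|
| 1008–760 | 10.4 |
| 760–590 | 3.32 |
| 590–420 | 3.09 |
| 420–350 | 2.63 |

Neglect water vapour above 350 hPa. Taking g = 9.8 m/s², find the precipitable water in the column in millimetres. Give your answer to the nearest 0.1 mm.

Precipitable water is the column-integrated vapour mass per unit area: PW = (1/g) Σ q̄ Δp, with q in kg/kg and Δp in Pa (1 kg/m² of water = 1 mm).
Layer 1008–760 hPa: Δp = 248 hPa = 24800 Pa, q̄ = 0.0104 kg/kg → 0.0104 × 24800 / 9.8 = 26.32 mm
Layer 760–590 hPa: Δp = 170 hPa = 17000 Pa, q̄ = 0.00332 kg/kg → 0.00332 × 17000 / 9.8 = 5.76 mm
Layer 590–420 hPa: Δp = 170 hPa = 17000 Pa, q̄ = 0.00309 kg/kg → 0.00309 × 17000 / 9.8 = 5.36 mm
Layer 420–350 hPa: Δp = 70 hPa = 7000 Pa, q̄ = 0.00263 kg/kg → 0.00263 × 7000 / 9.8 = 1.88 mm
PW = 26.32 + 5.76 + 5.36 + 1.88 = 39.32 ≈ 39.3 mm.

PW ≈ 39.3 mm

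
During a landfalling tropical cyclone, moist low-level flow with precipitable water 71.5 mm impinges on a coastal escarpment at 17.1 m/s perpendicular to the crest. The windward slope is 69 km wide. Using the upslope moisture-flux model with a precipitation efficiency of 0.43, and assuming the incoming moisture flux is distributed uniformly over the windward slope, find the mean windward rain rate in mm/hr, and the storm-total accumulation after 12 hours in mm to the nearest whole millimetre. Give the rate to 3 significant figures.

Incoming column moisture flux per unit ridge length: F = V × PW = 17.1 × 71.5 = 1222.65 mm·m/s.
Spread over the 69 km slope with efficiency ε = 0.43: R = ε·F/W = 0.43 × 1222.65 / 69000 m = 7.619e-03 mm/s.
R = 7.619e-03 × 3600 = 27.4 mm/hr.
Over 12 h: total = 27.4 × 12 = 328.8 ≈ 329 mm.

R ≈ 27.4 mm/hr; total ≈ 329 mm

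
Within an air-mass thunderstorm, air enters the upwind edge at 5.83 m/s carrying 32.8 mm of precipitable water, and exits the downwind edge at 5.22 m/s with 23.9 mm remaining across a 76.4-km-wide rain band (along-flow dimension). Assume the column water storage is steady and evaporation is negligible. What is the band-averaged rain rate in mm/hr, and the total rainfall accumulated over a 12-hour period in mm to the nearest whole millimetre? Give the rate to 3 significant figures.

Column moisture flux per unit crosswind length is F = V × PW.
Inflow: F_in = 5.83 × 32.8 = 191.224 mm·m/s
Outflow: F_out = 5.22 × 23.9 = 124.758 mm·m/s
Steady-state rate R = (F_in − F_out)/L = (191.224 − 124.758) / 76400 m = 8.700e-04 mm/s.
R = 8.700e-04 × 3600 = 3.13 mm/hr.
Over 12 h: total = 3.13 × 12 = 37.56 ≈ 38 mm.

R ≈ 3.13 mm/hr; total ≈ 38 mm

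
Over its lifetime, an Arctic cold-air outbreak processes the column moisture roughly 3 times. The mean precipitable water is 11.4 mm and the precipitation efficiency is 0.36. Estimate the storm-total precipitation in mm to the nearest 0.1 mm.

Each cycle deposits ε × PW = 0.36 × 11.4 = 4.104 mm.
Over 3 cycles: 3 × 4.104 = 12.3 mm.

precipitation ≈ 12.3 mm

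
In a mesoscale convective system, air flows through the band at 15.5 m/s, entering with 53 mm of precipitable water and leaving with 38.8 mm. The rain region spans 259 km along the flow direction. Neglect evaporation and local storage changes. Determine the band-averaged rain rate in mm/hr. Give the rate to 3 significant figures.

R ≈ 3.06 mm/hr

Column moisture flux per unit crosswind length is F = V × PW.
Inflow: F_in = 15.5 × 53 = 821.5 mm·m/s
Outflow: F_out = 15.5 × 38.8 = 601.4 mm·m/s
Steady-state rate R = (F_in − F_out)/L = (821.5 − 601.4) / 259000 m = 8.498e-04 mm/s.
R = 8.498e-04 × 3600 = 3.06 mm/hr.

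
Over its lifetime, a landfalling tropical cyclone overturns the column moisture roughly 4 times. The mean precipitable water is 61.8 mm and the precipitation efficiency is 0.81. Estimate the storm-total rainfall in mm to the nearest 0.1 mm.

rainfall ≈ 200.2 mm

Each cycle deposits ε × PW = 0.81 × 61.8 = 50.058 mm.
Over 4 cycles: 4 × 50.058 = 200.2 mm.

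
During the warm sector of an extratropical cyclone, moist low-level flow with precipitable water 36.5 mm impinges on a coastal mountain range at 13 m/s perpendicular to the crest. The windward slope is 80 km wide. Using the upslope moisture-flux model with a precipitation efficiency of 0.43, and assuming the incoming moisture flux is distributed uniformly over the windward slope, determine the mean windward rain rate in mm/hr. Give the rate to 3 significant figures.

R ≈ 9.18 mm/hr

Incoming column moisture flux per unit ridge length: F = V × PW = 13 × 36.5 = 474.5 mm·m/s.
Spread over the 80 km slope with efficiency ε = 0.43: R = ε·F/W = 0.43 × 474.5 / 80000 m = 2.550e-03 mm/s.
R = 2.550e-03 × 3600 = 9.18 mm/hr.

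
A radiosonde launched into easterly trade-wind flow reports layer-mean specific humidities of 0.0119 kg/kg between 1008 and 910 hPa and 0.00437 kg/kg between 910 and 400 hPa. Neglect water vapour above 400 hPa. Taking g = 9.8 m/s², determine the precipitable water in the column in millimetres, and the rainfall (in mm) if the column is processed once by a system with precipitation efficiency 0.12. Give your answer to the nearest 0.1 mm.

Precipitable water is the column-integrated vapour mass per unit area: PW = (1/g) Σ q̄ Δp, with q in kg/kg and Δp in Pa (1 kg/m² of water = 1 mm).
Layer 1008–910 hPa: Δp = 98 hPa = 9800 Pa, q̄ = 0.0119 kg/kg → 0.0119 × 9800 / 9.8 = 11.90 mm
Layer 910–400 hPa: Δp = 510 hPa = 51000 Pa, q̄ = 0.00437 kg/kg → 0.00437 × 51000 / 9.8 = 22.74 mm
PW = 11.90 + 22.74 = 34.64 ≈ 34.6 mm.
Rainfall = ε × PW = 0.12 × 34.6 = 4.2 mm.

PW ≈ 34.6 mm; rainfall ≈ 4.2 mm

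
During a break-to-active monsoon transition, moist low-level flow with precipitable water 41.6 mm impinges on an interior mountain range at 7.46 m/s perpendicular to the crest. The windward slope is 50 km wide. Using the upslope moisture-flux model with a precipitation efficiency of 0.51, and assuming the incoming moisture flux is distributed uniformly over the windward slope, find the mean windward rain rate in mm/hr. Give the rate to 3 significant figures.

Incoming column moisture flux per unit ridge length: F = V × PW = 7.46 × 41.6 = 310.336 mm·m/s.
Spread over the 50 km slope with efficiency ε = 0.51: R = ε·F/W = 0.51 × 310.336 / 50000 m = 3.165e-03 mm/s.
R = 3.165e-03 × 3600 = 11.4 mm/hr.

R ≈ 11.4 mm/hr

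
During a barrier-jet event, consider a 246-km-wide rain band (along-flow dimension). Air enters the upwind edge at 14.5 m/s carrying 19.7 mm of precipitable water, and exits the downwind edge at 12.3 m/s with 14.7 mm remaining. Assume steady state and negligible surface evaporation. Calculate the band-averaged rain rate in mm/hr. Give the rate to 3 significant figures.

R ≈ 1.53 mm/hr

Column moisture flux per unit crosswind length is F = V × PW.
Inflow: F_in = 14.5 × 19.7 = 285.65 mm·m/s
Outflow: F_out = 12.3 × 14.7 = 180.81 mm·m/s
Steady-state rate R = (F_in − F_out)/L = (285.65 − 180.81) / 246000 m = 4.262e-04 mm/s.
R = 4.262e-04 × 3600 = 1.53 mm/hr.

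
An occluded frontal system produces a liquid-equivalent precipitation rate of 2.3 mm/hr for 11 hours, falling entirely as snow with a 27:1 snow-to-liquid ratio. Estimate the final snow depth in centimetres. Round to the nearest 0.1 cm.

Liquid-equivalent depth = 2.3 × 11 = 25.3 mm.
Snow depth = 25.3 mm × 27 = 683.1 mm = 68.3 cm.

snow depth ≈ 68.3 cm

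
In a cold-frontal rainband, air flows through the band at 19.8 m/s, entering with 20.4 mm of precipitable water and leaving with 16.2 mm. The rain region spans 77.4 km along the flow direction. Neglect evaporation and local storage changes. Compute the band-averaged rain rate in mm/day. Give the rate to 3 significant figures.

R ≈ 92.8 mm/day

Column moisture flux per unit crosswind length is F = V × PW.
Inflow: F_in = 19.8 × 20.4 = 403.92 mm·m/s
Outflow: F_out = 19.8 × 16.2 = 320.76 mm·m/s
Steady-state rate R = (F_in − F_out)/L = (403.92 − 320.76) / 77400 m = 1.074e-03 mm/s.
R = 1.074e-03 × 3600 × 24 = 92.8 mm/day.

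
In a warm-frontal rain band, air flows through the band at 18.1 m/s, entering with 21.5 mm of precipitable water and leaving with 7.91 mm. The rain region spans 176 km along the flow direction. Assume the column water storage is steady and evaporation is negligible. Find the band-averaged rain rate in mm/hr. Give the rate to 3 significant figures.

Column moisture flux per unit crosswind length is F = V × PW.
Inflow: F_in = 18.1 × 21.5 = 389.15 mm·m/s
Outflow: F_out = 18.1 × 7.91 = 143.171 mm·m/s
Steady-state rate R = (F_in − F_out)/L = (389.15 − 143.171) / 176000 m = 1.398e-03 mm/s.
R = 1.398e-03 × 3600 = 5.03 mm/hr.

R ≈ 5.03 mm/hr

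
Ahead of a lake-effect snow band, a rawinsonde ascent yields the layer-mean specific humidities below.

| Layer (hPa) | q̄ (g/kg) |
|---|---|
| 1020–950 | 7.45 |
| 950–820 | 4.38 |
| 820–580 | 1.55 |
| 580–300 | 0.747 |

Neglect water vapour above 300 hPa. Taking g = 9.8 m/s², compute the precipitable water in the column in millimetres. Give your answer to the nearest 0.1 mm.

Precipitable water is the column-integrated vapour mass per unit area: PW = (1/g) Σ q̄ Δp, with q in kg/kg and Δp in Pa (1 kg/m² of water = 1 mm).
Layer 1020–950 hPa: Δp = 70 hPa = 7000 Pa, q̄ = 0.00745 kg/kg → 0.00745 × 7000 / 9.8 = 5.32 mm
Layer 950–820 hPa: Δp = 130 hPa = 13000 Pa, q̄ = 0.00438 kg/kg → 0.00438 × 13000 / 9.8 = 5.81 mm
Layer 820–580 hPa: Δp = 240 hPa = 24000 Pa, q̄ = 0.00155 kg/kg → 0.00155 × 24000 / 9.8 = 3.80 mm
Layer 580–300 hPa: Δp = 280 hPa = 28000 Pa, q̄ = 0.000747 kg/kg → 0.000747 × 28000 / 9.8 = 2.13 mm
PW = 5.32 + 5.81 + 3.80 + 2.13 = 17.06 ≈ 17.1 mm.

PW ≈ 17.1 mm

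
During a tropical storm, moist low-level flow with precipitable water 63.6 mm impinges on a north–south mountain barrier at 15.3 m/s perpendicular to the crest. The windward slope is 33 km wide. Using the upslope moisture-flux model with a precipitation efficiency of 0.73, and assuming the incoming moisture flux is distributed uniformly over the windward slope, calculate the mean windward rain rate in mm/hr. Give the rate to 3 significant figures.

Incoming column moisture flux per unit ridge length: F = V × PW = 15.3 × 63.6 = 973.08 mm·m/s.
Spread over the 33 km slope with efficiency ε = 0.73: R = ε·F/W = 0.73 × 973.08 / 33000 m = 2.153e-02 mm/s.
R = 2.153e-02 × 3600 = 77.5 mm/hr.

R ≈ 77.5 mm/hr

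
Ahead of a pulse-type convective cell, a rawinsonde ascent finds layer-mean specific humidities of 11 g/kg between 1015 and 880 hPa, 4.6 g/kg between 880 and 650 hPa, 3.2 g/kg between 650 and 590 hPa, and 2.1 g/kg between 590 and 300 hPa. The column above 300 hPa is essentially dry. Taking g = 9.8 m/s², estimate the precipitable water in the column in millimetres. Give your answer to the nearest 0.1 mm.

PW ≈ 34.1 mm

Precipitable water is the column-integrated vapour mass per unit area: PW = (1/g) Σ q̄ Δp, with q in kg/kg and Δp in Pa (1 kg/m² of water = 1 mm).
Layer 1015–880 hPa: Δp = 135 hPa = 13500 Pa, q̄ = 0.011 kg/kg → 0.011 × 13500 / 9.8 = 15.15 mm
Layer 880–650 hPa: Δp = 230 hPa = 23000 Pa, q̄ = 0.0046 kg/kg → 0.0046 × 23000 / 9.8 = 10.80 mm
Layer 650–590 hPa: Δp = 60 hPa = 6000 Pa, q̄ = 0.0032 kg/kg → 0.0032 × 6000 / 9.8 = 1.96 mm
Layer 590–300 hPa: Δp = 290 hPa = 29000 Pa, q̄ = 0.0021 kg/kg → 0.0021 × 29000 / 9.8 = 6.21 mm
PW = 15.15 + 10.80 + 1.96 + 6.21 = 34.12 ≈ 34.1 mm.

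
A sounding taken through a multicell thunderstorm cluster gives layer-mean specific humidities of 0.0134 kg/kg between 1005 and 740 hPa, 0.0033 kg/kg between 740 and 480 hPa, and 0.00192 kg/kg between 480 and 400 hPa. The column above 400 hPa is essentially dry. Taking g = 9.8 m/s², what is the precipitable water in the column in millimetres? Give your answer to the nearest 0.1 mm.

Precipitable water is the column-integrated vapour mass per unit area: PW = (1/g) Σ q̄ Δp, with q in kg/kg and Δp in Pa (1 kg/m² of water = 1 mm).
Layer 1005–740 hPa: Δp = 265 hPa = 26500 Pa, q̄ = 0.0134 kg/kg → 0.0134 × 26500 / 9.8 = 36.23 mm
Layer 740–480 hPa: Δp = 260 hPa = 26000 Pa, q̄ = 0.0033 kg/kg → 0.0033 × 26000 / 9.8 = 8.76 mm
Layer 480–400 hPa: Δp = 80 hPa = 8000 Pa, q̄ = 0.00192 kg/kg → 0.00192 × 8000 / 9.8 = 1.57 mm
PW = 36.23 + 8.76 + 1.57 = 46.56 ≈ 46.6 mm.

PW ≈ 46.6 mm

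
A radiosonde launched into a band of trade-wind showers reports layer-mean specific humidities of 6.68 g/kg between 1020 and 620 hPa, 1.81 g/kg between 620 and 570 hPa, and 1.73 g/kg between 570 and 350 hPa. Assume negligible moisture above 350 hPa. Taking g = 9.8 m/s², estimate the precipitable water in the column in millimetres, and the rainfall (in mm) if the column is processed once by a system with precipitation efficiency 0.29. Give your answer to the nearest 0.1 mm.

Precipitable water is the column-integrated vapour mass per unit area: PW = (1/g) Σ q̄ Δp, with q in kg/kg and Δp in Pa (1 kg/m² of water = 1 mm).
Layer 1020–620 hPa: Δp = 400 hPa = 40000 Pa, q̄ = 0.00668 kg/kg → 0.00668 × 40000 / 9.8 = 27.27 mm
Layer 620–570 hPa: Δp = 50 hPa = 5000 Pa, q̄ = 0.00181 kg/kg → 0.00181 × 5000 / 9.8 = 0.92 mm
Layer 570–350 hPa: Δp = 220 hPa = 22000 Pa, q̄ = 0.00173 kg/kg → 0.00173 × 22000 / 9.8 = 3.88 mm
PW = 27.27 + 0.92 + 3.88 = 32.07 ≈ 32.1 mm.
Rainfall = ε × PW = 0.29 × 32.1 = 9.3 mm.

PW ≈ 32.1 mm; rainfall ≈ 9.3 mm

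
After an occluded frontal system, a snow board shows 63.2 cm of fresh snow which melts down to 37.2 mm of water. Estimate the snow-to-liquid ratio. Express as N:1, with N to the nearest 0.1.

Ratio = snow depth / SWE = 632 mm / 37.2 mm = 17.0, i.e. 17.0:1.

ratio ≈ 17.0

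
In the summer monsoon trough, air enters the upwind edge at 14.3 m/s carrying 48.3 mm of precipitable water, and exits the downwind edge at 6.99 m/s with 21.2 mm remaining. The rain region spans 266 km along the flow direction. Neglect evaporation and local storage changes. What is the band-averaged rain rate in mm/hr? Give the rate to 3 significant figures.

Column moisture flux per unit crosswind length is F = V × PW.
Inflow: F_in = 14.3 × 48.3 = 690.69 mm·m/s
Outflow: F_out = 6.99 × 21.2 = 148.188 mm·m/s
Steady-state rate R = (F_in − F_out)/L = (690.69 − 148.188) / 266000 m = 2.039e-03 mm/s.
R = 2.039e-03 × 3600 = 7.34 mm/hr.

R ≈ 7.34 mm/hr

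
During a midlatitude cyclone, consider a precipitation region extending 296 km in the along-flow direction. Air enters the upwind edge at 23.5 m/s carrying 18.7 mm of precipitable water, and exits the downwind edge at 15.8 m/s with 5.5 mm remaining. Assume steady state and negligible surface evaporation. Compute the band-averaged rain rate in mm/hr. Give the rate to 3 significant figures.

R ≈ 4.29 mm/hr

Column moisture flux per unit crosswind length is F = V × PW.
Inflow: F_in = 23.5 × 18.7 = 439.45 mm·m/s
Outflow: F_out = 15.8 × 5.5 = 86.9 mm·m/s
Steady-state rate R = (F_in − F_out)/L = (439.45 − 86.9) / 296000 m = 1.191e-03 mm/s.
R = 1.191e-03 × 3600 = 4.29 mm/hr.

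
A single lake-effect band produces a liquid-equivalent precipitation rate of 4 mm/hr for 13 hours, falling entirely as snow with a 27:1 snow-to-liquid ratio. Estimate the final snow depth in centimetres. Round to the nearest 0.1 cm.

snow depth ≈ 140.4 cm

Liquid-equivalent depth = 4 × 13 = 52 mm.
Snow depth = 52 mm × 27 = 1404 mm = 140.4 cm.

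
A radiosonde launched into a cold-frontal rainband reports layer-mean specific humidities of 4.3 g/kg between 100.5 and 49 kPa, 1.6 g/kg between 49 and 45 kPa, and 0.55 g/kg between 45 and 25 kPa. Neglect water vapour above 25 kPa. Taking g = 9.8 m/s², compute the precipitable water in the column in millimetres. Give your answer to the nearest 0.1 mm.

PW ≈ 24.4 mm

Precipitable water is the column-integrated vapour mass per unit area: PW = (1/g) Σ q̄ Δp, with q in kg/kg and Δp in Pa (1 kg/m² of water = 1 mm).
Layer 100.5–49 kPa: Δp = 515 hPa = 51500 Pa, q̄ = 0.0043 kg/kg → 0.0043 × 51500 / 9.8 = 22.60 mm
Layer 49–45 kPa: Δp = 40 hPa = 4000 Pa, q̄ = 0.0016 kg/kg → 0.0016 × 4000 / 9.8 = 0.65 mm
Layer 45–25 kPa: Δp = 200 hPa = 20000 Pa, q̄ = 0.00055 kg/kg → 0.00055 × 20000 / 9.8 = 1.12 mm
PW = 22.60 + 0.65 + 1.12 = 24.37 ≈ 24.4 mm.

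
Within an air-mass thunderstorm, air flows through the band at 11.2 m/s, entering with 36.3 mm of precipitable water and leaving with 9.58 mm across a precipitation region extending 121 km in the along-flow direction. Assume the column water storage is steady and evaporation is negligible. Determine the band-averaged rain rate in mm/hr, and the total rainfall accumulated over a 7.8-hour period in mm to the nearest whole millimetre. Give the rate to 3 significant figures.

R ≈ 8.90 mm/hr; total ≈ 69 mm

Column moisture flux per unit crosswind length is F = V × PW.
Inflow: F_in = 11.2 × 36.3 = 406.56 mm·m/s
Outflow: F_out = 11.2 × 9.58 = 107.296 mm·m/s
Steady-state rate R = (F_in − F_out)/L = (406.56 − 107.296) / 121000 m = 2.473e-03 mm/s.
R = 2.473e-03 × 3600 = 8.90 mm/hr.
Over 7.8 h: total = 8.90 × 7.8 = 69.42 ≈ 69 mm.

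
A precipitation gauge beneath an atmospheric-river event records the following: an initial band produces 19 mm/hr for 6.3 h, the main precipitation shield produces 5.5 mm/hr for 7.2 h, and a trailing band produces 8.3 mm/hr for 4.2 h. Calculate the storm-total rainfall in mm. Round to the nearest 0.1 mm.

total ≈ 194.2 mm

Total = Σ Rᵢ Δtᵢ = 19 × 6.3 + 5.5 × 7.2 + 8.3 × 4.2
      = 119.7 + 39.6 + 34.86 = 194.2 mm.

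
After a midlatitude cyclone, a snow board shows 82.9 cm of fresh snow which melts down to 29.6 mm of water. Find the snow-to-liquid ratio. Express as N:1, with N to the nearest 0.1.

ratio ≈ 28.0

Ratio = snow depth / SWE = 829 mm / 29.6 mm = 28.0, i.e. 28.0:1.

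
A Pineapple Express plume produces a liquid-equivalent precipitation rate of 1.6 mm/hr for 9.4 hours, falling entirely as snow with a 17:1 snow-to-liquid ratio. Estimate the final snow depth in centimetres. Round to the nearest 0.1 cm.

snow depth ≈ 25.6 cm

Liquid-equivalent depth = 1.6 × 9.4 = 15.04 mm.
Snow depth = 15.04 mm × 17 = 255.68 mm = 25.6 cm.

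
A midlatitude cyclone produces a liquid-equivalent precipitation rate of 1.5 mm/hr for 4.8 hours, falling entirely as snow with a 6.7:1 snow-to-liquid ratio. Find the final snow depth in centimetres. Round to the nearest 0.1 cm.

Liquid-equivalent depth = 1.5 × 4.8 = 7.2 mm.
Snow depth = 7.2 mm × 6.7 = 48.24 mm = 4.8 cm.

snow depth ≈ 4.8 cm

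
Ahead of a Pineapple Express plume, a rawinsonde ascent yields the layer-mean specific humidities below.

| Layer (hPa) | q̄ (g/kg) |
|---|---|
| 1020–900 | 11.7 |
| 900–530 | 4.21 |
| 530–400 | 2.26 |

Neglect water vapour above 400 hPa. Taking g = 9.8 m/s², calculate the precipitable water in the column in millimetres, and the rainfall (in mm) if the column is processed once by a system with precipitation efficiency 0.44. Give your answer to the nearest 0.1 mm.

PW ≈ 33.2 mm; rainfall ≈ 14.6 mm

Precipitable water is the column-integrated vapour mass per unit area: PW = (1/g) Σ q̄ Δp, with q in kg/kg and Δp in Pa (1 kg/m² of water = 1 mm).
Layer 1020–900 hPa: Δp = 120 hPa = 12000 Pa, q̄ = 0.0117 kg/kg → 0.0117 × 12000 / 9.8 = 14.33 mm
Layer 900–530 hPa: Δp = 370 hPa = 37000 Pa, q̄ = 0.00421 kg/kg → 0.00421 × 37000 / 9.8 = 15.89 mm
Layer 530–400 hPa: Δp = 130 hPa = 13000 Pa, q̄ = 0.00226 kg/kg → 0.00226 × 13000 / 9.8 = 3.00 mm
PW = 14.33 + 15.89 + 3.00 = 33.22 ≈ 33.2 mm.
Rainfall = ε × PW = 0.44 × 33.2 = 14.6 mm.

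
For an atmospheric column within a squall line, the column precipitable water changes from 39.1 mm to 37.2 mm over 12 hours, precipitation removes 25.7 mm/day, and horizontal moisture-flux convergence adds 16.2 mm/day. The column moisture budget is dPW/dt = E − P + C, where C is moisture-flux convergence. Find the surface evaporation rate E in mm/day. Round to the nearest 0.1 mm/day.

dPW/dt = (37.2 − 39.1) mm / (12/24 day) = -3.800 mm/day.
E = dPW/dt + P − C = (-3.800) + 25.7 − (16.2) = 5.7 mm/day.

E ≈ 5.7 mm/day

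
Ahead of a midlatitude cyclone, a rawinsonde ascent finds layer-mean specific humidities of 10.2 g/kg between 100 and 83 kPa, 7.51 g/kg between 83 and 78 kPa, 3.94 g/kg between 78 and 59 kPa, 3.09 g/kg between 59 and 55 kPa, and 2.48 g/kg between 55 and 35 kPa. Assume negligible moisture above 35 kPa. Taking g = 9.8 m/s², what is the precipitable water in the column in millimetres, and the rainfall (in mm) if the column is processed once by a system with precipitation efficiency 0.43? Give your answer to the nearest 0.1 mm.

Precipitable water is the column-integrated vapour mass per unit area: PW = (1/g) Σ q̄ Δp, with q in kg/kg and Δp in Pa (1 kg/m² of water = 1 mm).
Layer 100–83 kPa: Δp = 170 hPa = 17000 Pa, q̄ = 0.0102 kg/kg → 0.0102 × 17000 / 9.8 = 17.69 mm
Layer 83–78 kPa: Δp = 50 hPa = 5000 Pa, q̄ = 0.00751 kg/kg → 0.00751 × 5000 / 9.8 = 3.83 mm
Layer 78–59 kPa: Δp = 190 hPa = 19000 Pa, q̄ = 0.00394 kg/kg → 0.00394 × 19000 / 9.8 = 7.64 mm
Layer 59–55 kPa: Δp = 40 hPa = 4000 Pa, q̄ = 0.00309 kg/kg → 0.00309 × 4000 / 9.8 = 1.26 mm
Layer 55–35 kPa: Δp = 200 hPa = 20000 Pa, q̄ = 0.00248 kg/kg → 0.00248 × 20000 / 9.8 = 5.06 mm
PW = 17.69 + 3.83 + 7.64 + 1.26 + 5.06 = 35.48 ≈ 35.5 mm.
Rainfall = ε × PW = 0.43 × 35.5 = 15.3 mm.

PW ≈ 35.5 mm; rainfall ≈ 15.3 mm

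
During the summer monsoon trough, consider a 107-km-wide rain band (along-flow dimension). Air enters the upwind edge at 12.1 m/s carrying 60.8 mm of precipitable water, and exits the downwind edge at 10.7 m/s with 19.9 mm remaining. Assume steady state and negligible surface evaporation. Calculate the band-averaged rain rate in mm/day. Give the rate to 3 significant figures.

Column moisture flux per unit crosswind length is F = V × PW.
Inflow: F_in = 12.1 × 60.8 = 735.68 mm·m/s
Outflow: F_out = 10.7 × 19.9 = 212.93 mm·m/s
Steady-state rate R = (F_in − F_out)/L = (735.68 − 212.93) / 107000 m = 4.886e-03 mm/s.
R = 4.886e-03 × 3600 × 24 = 422 mm/day.

R ≈ 422 mm/day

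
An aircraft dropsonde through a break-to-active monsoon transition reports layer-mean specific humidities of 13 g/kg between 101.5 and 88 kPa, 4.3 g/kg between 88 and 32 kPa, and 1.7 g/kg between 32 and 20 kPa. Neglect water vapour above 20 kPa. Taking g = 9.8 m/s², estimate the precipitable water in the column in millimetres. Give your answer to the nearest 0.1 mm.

PW ≈ 44.6 mm

Precipitable water is the column-integrated vapour mass per unit area: PW = (1/g) Σ q̄ Δp, with q in kg/kg and Δp in Pa (1 kg/m² of water = 1 mm).
Layer 101.5–88 kPa: Δp = 135 hPa = 13500 Pa, q̄ = 0.013 kg/kg → 0.013 × 13500 / 9.8 = 17.91 mm
Layer 88–32 kPa: Δp = 560 hPa = 56000 Pa, q̄ = 0.0043 kg/kg → 0.0043 × 56000 / 9.8 = 24.57 mm
Layer 32–20 kPa: Δp = 120 hPa = 12000 Pa, q̄ = 0.0017 kg/kg → 0.0017 × 12000 / 9.8 = 2.08 mm
PW = 17.91 + 24.57 + 2.08 = 44.56 ≈ 44.6 mm.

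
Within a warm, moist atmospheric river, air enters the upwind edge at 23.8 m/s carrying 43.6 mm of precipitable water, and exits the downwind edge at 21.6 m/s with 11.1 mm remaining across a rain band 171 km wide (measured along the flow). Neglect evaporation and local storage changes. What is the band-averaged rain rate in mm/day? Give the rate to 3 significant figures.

R ≈ 403 mm/day

Column moisture flux per unit crosswind length is F = V × PW.
Inflow: F_in = 23.8 × 43.6 = 1037.68 mm·m/s
Outflow: F_out = 21.6 × 11.1 = 239.76 mm·m/s
Steady-state rate R = (F_in − F_out)/L = (1037.68 − 239.76) / 171000 m = 4.666e-03 mm/s.
R = 4.666e-03 × 3600 × 24 = 403 mm/day.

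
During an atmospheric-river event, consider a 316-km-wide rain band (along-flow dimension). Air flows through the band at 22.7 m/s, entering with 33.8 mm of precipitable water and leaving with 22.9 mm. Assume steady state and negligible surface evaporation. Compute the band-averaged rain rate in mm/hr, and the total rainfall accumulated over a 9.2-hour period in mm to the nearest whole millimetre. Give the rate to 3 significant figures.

Column moisture flux per unit crosswind length is F = V × PW.
Inflow: F_in = 22.7 × 33.8 = 767.26 mm·m/s
Outflow: F_out = 22.7 × 22.9 = 519.83 mm·m/s
Steady-state rate R = (F_in − F_out)/L = (767.26 − 519.83) / 316000 m = 7.830e-04 mm/s.
R = 7.830e-04 × 3600 = 2.82 mm/hr.
Over 9.2 h: total = 2.82 × 9.2 = 25.944 ≈ 26 mm.

R ≈ 2.82 mm/hr; total ≈ 26 mm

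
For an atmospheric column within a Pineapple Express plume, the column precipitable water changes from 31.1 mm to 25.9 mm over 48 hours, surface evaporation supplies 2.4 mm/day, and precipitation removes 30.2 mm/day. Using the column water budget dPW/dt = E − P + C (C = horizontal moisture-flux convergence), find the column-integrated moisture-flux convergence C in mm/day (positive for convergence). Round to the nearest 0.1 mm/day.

dPW/dt = (25.9 − 31.1) mm / (48/24 day) = -2.600 mm/day.
C = dPW/dt − E + P = (-2.600) − 2.4 + 30.2 = 25.2 mm/day.

C ≈ 25.2 mm/day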